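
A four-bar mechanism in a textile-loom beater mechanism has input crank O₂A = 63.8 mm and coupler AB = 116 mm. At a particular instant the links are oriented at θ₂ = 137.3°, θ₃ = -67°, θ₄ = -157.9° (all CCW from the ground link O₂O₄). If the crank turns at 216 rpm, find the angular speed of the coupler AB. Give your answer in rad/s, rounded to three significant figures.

ω₂ = 22.62 rad/s (from 216 rpm).
Differentiating the loop-closure r₂e^{iθ₂}+r₃e^{iθ₃}=r₁+r₄e^{iθ₄} gives r₂ω₂e^{iθ₂}+r₃ω₃e^{iθ₃}=r₄ω₄e^{iθ₄}.
Eliminating the other unknown: ω₃ = r₂ω₂ sin(θ₄−θ₂) / [r₃ sin(θ₃−θ₄)].
Numerator sine = +0.90483; denominator sine = +0.99988.
Result = 0.0638·22.62·(+0.90483) / (0.116·(+0.99988)) = +11.258 rad/s; magnitude 11.258 rad/s.

11.3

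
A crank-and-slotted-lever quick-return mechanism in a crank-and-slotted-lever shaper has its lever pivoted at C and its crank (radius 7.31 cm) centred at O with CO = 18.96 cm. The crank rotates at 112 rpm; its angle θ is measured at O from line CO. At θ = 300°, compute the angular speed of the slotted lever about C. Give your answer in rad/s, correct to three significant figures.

2.61

ω = 11.73 rad/s (from 112 rpm).
Crank pin A relative to C: A = (d + r cosθ, r sinθ); lever angle φ = atan2(r sinθ, d + r cosθ).
Differentiating tanφ: φ̇ = rω(d cosθ + r)/(d² + r² + 2dr cosθ).
d² + r² + 2dr cosθ = |CA|² = 0.0551515 m²;  d cosθ + r = +0.1679 m.
|ω_lever| = |0.0731·11.73·+0.1679| / 0.0551515 = 2.6101 rad/s.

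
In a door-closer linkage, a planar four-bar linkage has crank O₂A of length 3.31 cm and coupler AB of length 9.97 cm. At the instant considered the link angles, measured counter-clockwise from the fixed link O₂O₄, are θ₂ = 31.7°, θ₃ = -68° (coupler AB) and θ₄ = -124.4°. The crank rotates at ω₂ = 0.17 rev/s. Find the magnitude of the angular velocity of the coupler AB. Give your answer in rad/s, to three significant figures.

ω₂ = 1.068 rad/s (from 0.17 rev/s).
Differentiating the loop-closure r₂e^{iθ₂}+r₃e^{iθ₃}=r₁+r₄e^{iθ₄} gives r₂ω₂e^{iθ₂}+r₃ω₃e^{iθ₃}=r₄ω₄e^{iθ₄}.
Eliminating the other unknown: ω₃ = r₂ω₂ sin(θ₄−θ₂) / [r₃ sin(θ₃−θ₄)].
Numerator sine = -0.40514; denominator sine = +0.83292.
Result = 0.0331·1.068·(-0.40514) / (0.0997·(+0.83292)) = -0.17249 rad/s; magnitude 0.17249 rad/s.

0.172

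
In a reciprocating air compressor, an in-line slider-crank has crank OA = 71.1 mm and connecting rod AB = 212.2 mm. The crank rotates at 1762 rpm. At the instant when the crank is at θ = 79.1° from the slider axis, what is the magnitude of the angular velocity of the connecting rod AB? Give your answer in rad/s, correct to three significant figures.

12.4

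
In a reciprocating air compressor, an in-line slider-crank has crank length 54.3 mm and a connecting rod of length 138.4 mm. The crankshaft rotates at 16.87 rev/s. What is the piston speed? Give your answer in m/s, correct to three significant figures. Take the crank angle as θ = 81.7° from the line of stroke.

ω = 2π·16.9 = 106 rad/s
For an in-line slider-crank, x = r cosθ + √(L² − r² sin²θ), so v = −rω sinθ·[1 + r cosθ/√(L² − r² sin²θ)].
With r = 0.0543 m, L = 0.1384 m, θ = 81.7°: √(L² − r² sin²θ) = 0.12754 m.
v = −0.0543·106·0.98953·[1 + 0.0543·0.14436/0.12754] = -6.0454 m/s.
|v| = 6.0454 m/s.

6.05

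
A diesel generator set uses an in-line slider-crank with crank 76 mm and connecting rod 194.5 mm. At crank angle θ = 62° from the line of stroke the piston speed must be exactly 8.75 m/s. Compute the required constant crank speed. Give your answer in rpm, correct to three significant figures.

For an in-line slider-crank, |v_piston| = rω|sinθ|·[1 + r cosθ/√(L² − r² sin²θ)].
With r = 0.076 m, L = 0.1945 m, θ = 62°: the bracketed kinematic factor |dx/dθ| = 0.080219 m.
ω = v/|dx/dθ| = 8.75/0.080219 = 109.08 rad/s.
N = 60ω/(2π) = 1041.6 rpm.

1040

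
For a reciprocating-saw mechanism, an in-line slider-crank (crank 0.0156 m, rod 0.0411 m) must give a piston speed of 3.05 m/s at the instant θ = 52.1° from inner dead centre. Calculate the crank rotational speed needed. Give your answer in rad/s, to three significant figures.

199

For an in-line slider-crank, |v_piston| = rω|sinθ|·[1 + r cosθ/√(L² − r² sin²θ)].
With r = 0.0156 m, L = 0.0411 m, θ = 52.1°: the bracketed kinematic factor |dx/dθ| = 0.015318 m.
ω = v/|dx/dθ| = 3.05/0.015318 = 199.11 rad/s.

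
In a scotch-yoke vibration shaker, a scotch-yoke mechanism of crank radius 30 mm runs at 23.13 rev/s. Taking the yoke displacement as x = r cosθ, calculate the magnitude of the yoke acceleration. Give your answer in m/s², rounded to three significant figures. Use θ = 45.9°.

441

ω = 145.3 rad/s (from 23.13 rev/s).
x = r cosθ ⇒ ẍ = −rω² cosθ (ω constant).
|a| = rω²|cosθ| = 0.03·(145.3)²·|cos 45.9°| = 440.95 m/s².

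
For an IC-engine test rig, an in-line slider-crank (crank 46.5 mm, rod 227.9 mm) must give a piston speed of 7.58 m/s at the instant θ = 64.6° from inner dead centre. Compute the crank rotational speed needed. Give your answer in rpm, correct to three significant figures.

For an in-line slider-crank, |v_piston| = rω|sinθ|·[1 + r cosθ/√(L² − r² sin²θ)].
With r = 0.0465 m, L = 0.2279 m, θ = 64.6°: the bracketed kinematic factor |dx/dθ| = 0.045745 m.
ω = v/|dx/dθ| = 7.58/0.045745 = 165.7 rad/s.
N = 60ω/(2π) = 1582.3 rpm.

1580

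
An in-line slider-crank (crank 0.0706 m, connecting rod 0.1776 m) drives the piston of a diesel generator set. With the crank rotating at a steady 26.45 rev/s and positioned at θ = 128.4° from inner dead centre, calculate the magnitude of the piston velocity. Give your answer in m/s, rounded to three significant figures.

6.81

ω = 2π·26.4 = 166.2 rad/s
For an in-line slider-crank, x = r cosθ + √(L² − r² sin²θ), so v = −rω sinθ·[1 + r cosθ/√(L² − r² sin²θ)].
With r = 0.0706 m, L = 0.1776 m, θ = 128.4°: √(L² − r² sin²θ) = 0.16876 m.
v = −0.0706·166.2·0.78369·[1 + 0.0706·-0.62115/0.16876] = -6.8057 m/s.
|v| = 6.8057 m/s.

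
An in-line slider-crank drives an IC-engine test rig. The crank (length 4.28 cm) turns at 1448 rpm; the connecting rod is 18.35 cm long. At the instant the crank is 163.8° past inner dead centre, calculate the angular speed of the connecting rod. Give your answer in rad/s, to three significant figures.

34.0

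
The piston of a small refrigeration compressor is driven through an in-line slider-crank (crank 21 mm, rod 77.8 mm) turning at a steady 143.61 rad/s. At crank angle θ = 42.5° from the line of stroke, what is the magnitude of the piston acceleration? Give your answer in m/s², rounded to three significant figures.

332

ω = 143.6 rad/s
x(θ) = r cosθ + √(L² − r² sin²θ); with ω constant, a = ω²·d²x/dθ².
d²x/dθ² = −r cosθ − r²(cos2θ)/√u − r⁴ sin²2θ/(4u^{3/2}),  u = L² − r² sin²θ = 0.00585156 m².
Substituting r = 0.021 m, L = 0.0778 m, θ = 42.5°: d²x/dθ² = -0.016093 m.
a = ω²·d²x/dθ² = (143.6)²·(-0.016093) = -331.9 m/s²;  |a| = 331.9 m/s².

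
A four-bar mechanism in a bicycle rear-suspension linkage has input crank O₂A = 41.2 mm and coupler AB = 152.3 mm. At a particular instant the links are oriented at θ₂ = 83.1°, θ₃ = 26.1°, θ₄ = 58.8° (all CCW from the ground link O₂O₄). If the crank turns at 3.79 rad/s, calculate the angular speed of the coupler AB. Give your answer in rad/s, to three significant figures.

0.781

ω₂ = 3.79 rad/s
Differentiating the loop-closure r₂e^{iθ₂}+r₃e^{iθ₃}=r₁+r₄e^{iθ₄} gives r₂ω₂e^{iθ₂}+r₃ω₃e^{iθ₃}=r₄ω₄e^{iθ₄}.
Eliminating the other unknown: ω₃ = r₂ω₂ sin(θ₄−θ₂) / [r₃ sin(θ₃−θ₄)].
Numerator sine = -0.41151; denominator sine = -0.54024.
Result = 0.0412·3.79·(-0.41151) / (0.1523·(-0.54024)) = +0.78097 rad/s; magnitude 0.78097 rad/s.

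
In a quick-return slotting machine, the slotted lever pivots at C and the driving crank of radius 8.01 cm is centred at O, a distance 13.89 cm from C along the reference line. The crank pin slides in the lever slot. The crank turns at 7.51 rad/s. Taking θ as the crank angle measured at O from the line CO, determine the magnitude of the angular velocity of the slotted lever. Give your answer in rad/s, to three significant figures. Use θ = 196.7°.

7.24

ω = 7.51 rad/s
Crank pin A relative to C: A = (d + r cosθ, r sinθ); lever angle φ = atan2(r sinθ, d + r cosθ).
Differentiating tanφ: φ̇ = rω(d cosθ + r)/(d² + r² + 2dr cosθ).
d² + r² + 2dr cosθ = |CA|² = 0.00439596 m²;  d cosθ + r = -0.052942 m.
|ω_lever| = |0.0801·7.51·-0.052942| / 0.00439596 = 7.2446 rad/s.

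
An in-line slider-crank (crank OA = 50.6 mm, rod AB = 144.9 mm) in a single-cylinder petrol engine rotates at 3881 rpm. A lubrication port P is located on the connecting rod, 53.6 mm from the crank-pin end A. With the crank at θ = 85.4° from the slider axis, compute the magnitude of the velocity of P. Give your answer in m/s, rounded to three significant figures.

ω = 406.4 rad/s.  Crank-pin speed |V_A| = rω = 20.565 m/s, perpendicular to OA.
Rod angle: sinφ = −(r/L) sinθ ⇒ φ = -20.370°; ω_rod = −rω cosθ/√(L²−r²sin²θ) = -12.141 rad/s.
V_P = V_A + ω_rod × AP, with AP = 0.0536 m along the rod.
Components: V_Px = −rω sinθ − a·ω_rod·sinφ = -20.725 m/s;  V_Py = rω cosθ + a·ω_rod·cosφ = +1.0392 m/s.
|V_P| = √(V_Px² + V_Py²) = 20.751 m/s.

20.8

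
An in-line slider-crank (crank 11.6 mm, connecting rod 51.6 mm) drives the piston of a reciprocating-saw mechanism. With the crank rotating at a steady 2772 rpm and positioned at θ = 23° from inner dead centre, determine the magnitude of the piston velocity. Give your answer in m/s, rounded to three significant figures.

ω = 2π·2772/60 = 290.3 rad/s
For an in-line slider-crank, x = r cosθ + √(L² − r² sin²θ), so v = −rω sinθ·[1 + r cosθ/√(L² − r² sin²θ)].
With r = 0.0116 m, L = 0.0516 m, θ = 23°: √(L² − r² sin²θ) = 0.051401 m.
v = −0.0116·290.3·0.39073·[1 + 0.0116·0.92050/0.051401] = -1.589 m/s.
|v| = 1.589 m/s.

1.59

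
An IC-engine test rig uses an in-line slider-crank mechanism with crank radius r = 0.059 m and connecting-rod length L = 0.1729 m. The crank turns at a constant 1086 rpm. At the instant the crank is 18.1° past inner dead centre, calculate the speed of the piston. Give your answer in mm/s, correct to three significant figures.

2760

ω = 2π·1086/60 = 113.7 rad/s
For an in-line slider-crank, x = r cosθ + √(L² − r² sin²θ), so v = −rω sinθ·[1 + r cosθ/√(L² − r² sin²θ)].
With r = 0.059 m, L = 0.1729 m, θ = 18.1°: √(L² − r² sin²θ) = 0.17193 m.
v = −0.059·113.7·0.31068·[1 + 0.059·0.95052/0.17193] = -2.7646 m/s.
|v| = 2.7646 m/s = 2764.6 mm/s.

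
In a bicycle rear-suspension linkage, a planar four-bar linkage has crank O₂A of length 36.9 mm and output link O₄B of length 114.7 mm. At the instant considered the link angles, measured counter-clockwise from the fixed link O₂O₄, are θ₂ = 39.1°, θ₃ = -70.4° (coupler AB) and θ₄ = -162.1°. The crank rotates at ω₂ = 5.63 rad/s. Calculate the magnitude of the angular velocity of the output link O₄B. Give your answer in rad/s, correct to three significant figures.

ω₂ = 5.63 rad/s
Differentiating the loop-closure r₂e^{iθ₂}+r₃e^{iθ₃}=r₁+r₄e^{iθ₄} gives r₂ω₂e^{iθ₂}+r₃ω₃e^{iθ₃}=r₄ω₄e^{iθ₄}.
Eliminating the other unknown: ω₄ = r₂ω₂ sin(θ₂−θ₃) / [r₄ sin(θ₄−θ₃)].
Numerator sine = +0.94264; denominator sine = -0.99956.
Result = 0.0369·5.63·(+0.94264) / (0.1147·(-0.99956)) = -1.7081 rad/s; magnitude 1.7081 rad/s.

1.71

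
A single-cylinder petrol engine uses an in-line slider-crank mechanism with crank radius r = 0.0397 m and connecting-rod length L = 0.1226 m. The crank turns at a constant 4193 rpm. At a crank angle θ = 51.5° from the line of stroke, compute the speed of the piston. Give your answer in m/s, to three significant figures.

16.5

ω = 2π·4193/60 = 439.1 rad/s
For an in-line slider-crank, x = r cosθ + √(L² − r² sin²θ), so v = −rω sinθ·[1 + r cosθ/√(L² − r² sin²θ)].
With r = 0.0397 m, L = 0.1226 m, θ = 51.5°: √(L² − r² sin²θ) = 0.1186 m.
v = −0.0397·439.1·0.78261·[1 + 0.0397·0.62251/0.1186] = -16.485 m/s.
|v| = 16.485 m/s.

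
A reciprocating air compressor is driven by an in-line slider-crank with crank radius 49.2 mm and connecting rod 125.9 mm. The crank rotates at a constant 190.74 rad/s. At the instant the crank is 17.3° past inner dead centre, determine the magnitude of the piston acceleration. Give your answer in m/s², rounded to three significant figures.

2300

ω = 190.7 rad/s
x(θ) = r cosθ + √(L² − r² sin²θ); with ω constant, a = ω²·d²x/dθ².
d²x/dθ² = −r cosθ − r²(cos2θ)/√u − r⁴ sin²2θ/(4u^{3/2}),  u = L² − r² sin²θ = 0.0156367 m².
Substituting r = 0.0492 m, L = 0.1259 m, θ = 17.3°: d²x/dθ² = -0.06315 m.
a = ω²·d²x/dθ² = (190.7)²·(-0.06315) = -2297.5 m/s²;  |a| = 2297.5 m/s².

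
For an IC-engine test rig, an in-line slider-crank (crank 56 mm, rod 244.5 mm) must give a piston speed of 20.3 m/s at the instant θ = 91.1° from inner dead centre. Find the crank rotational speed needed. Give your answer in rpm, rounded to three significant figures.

For an in-line slider-crank, |v_piston| = rω|sinθ|·[1 + r cosθ/√(L² − r² sin²θ)].
With r = 0.056 m, L = 0.2445 m, θ = 91.1°: the bracketed kinematic factor |dx/dθ| = 0.055737 m.
ω = v/|dx/dθ| = 20.3/0.055737 = 364.21 rad/s.
N = 60ω/(2π) = 3478 rpm.

3480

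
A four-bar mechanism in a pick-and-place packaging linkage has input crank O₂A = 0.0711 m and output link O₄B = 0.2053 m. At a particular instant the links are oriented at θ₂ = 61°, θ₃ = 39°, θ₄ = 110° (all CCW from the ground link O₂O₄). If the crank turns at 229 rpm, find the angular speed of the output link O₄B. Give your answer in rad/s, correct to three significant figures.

3.29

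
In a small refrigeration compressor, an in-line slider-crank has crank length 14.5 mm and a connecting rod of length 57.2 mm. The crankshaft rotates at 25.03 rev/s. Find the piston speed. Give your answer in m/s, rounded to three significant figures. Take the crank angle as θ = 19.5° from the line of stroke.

ω = 2π·25 = 157.3 rad/s
For an in-line slider-crank, x = r cosθ + √(L² − r² sin²θ), so v = −rω sinθ·[1 + r cosθ/√(L² − r² sin²θ)].
With r = 0.0145 m, L = 0.0572 m, θ = 19.5°: √(L² − r² sin²θ) = 0.056995 m.
v = −0.0145·157.3·0.33381·[1 + 0.0145·0.94264/0.056995] = -0.94376 m/s.
|v| = 0.94376 m/s.

0.944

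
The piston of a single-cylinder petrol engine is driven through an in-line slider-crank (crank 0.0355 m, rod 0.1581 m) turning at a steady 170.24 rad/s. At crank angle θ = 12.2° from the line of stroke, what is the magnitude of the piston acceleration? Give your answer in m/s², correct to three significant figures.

ω = 170.2 rad/s
x(θ) = r cosθ + √(L² − r² sin²θ); with ω constant, a = ω²·d²x/dθ².
d²x/dθ² = −r cosθ − r²(cos2θ)/√u − r⁴ sin²2θ/(4u^{3/2}),  u = L² − r² sin²θ = 0.0249393 m².
Substituting r = 0.0355 m, L = 0.1581 m, θ = 12.2°: d²x/dθ² = -0.041983 m.
a = ω²·d²x/dθ² = (170.2)²·(-0.041983) = -1216.7 m/s²;  |a| = 1216.7 m/s².

1220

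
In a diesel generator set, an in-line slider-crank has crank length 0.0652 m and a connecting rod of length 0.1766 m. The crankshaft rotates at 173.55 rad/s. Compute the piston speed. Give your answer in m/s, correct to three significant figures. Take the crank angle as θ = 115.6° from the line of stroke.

ω = 173.6 rad/s
For an in-line slider-crank, x = r cosθ + √(L² − r² sin²θ), so v = −rω sinθ·[1 + r cosθ/√(L² − r² sin²θ)].
With r = 0.0652 m, L = 0.1766 m, θ = 115.6°: √(L² − r² sin²θ) = 0.16652 m.
v = −0.0652·173.6·0.90183·[1 + 0.0652·-0.43209/0.16652] = -8.4783 m/s.
|v| = 8.4783 m/s.

8.48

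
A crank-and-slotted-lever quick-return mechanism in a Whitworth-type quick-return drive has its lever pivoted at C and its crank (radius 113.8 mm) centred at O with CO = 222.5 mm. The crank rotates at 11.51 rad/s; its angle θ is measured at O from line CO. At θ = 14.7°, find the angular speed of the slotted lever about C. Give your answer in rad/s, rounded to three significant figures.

ω = 11.51 rad/s
Crank pin A relative to C: A = (d + r cosθ, r sinθ); lever angle φ = atan2(r sinθ, d + r cosθ).
Differentiating tanφ: φ̇ = rω(d cosθ + r)/(d² + r² + 2dr cosθ).
d² + r² + 2dr cosθ = |CA|² = 0.11144 m²;  d cosθ + r = +0.32902 m.
|ω_lever| = |0.1138·11.51·+0.32902| / 0.11144 = 3.8672 rad/s.

3.87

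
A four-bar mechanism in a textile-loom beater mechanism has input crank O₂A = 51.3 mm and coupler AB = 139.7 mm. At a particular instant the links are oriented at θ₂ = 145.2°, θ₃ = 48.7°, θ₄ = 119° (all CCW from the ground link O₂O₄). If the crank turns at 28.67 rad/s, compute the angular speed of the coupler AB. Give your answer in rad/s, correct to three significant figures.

ω₂ = 28.67 rad/s
Differentiating the loop-closure r₂e^{iθ₂}+r₃e^{iθ₃}=r₁+r₄e^{iθ₄} gives r₂ω₂e^{iθ₂}+r₃ω₃e^{iθ₃}=r₄ω₄e^{iθ₄}.
Eliminating the other unknown: ω₃ = r₂ω₂ sin(θ₄−θ₂) / [r₃ sin(θ₃−θ₄)].
Numerator sine = -0.44151; denominator sine = -0.94147.
Result = 0.0513·28.67·(-0.44151) / (0.1397·(-0.94147)) = +4.9372 rad/s; magnitude 4.9372 rad/s.

4.94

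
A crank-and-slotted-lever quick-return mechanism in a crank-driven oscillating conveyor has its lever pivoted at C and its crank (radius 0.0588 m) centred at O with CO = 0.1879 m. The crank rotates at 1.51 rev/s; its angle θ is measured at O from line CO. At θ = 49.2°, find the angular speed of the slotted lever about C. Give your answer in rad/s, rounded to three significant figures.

1.90

ω = 9.488 rad/s (from 1.51 rev/s).
Crank pin A relative to C: A = (d + r cosθ, r sinθ); lever angle φ = atan2(r sinθ, d + r cosθ).
Differentiating tanφ: φ̇ = rω(d cosθ + r)/(d² + r² + 2dr cosθ).
d² + r² + 2dr cosθ = |CA|² = 0.0532025 m²;  d cosθ + r = +0.18158 m.
|ω_lever| = |0.0588·9.488·+0.18158| / 0.0532025 = 1.904 rad/s.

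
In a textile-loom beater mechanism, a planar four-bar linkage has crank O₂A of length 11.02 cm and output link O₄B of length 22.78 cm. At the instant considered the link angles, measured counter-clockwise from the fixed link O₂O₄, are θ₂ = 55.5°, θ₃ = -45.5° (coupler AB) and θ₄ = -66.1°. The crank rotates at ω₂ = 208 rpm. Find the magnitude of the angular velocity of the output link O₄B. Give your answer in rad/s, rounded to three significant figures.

ω₂ = 21.78 rad/s (from 208 rpm).
Differentiating the loop-closure r₂e^{iθ₂}+r₃e^{iθ₃}=r₁+r₄e^{iθ₄} gives r₂ω₂e^{iθ₂}+r₃ω₃e^{iθ₃}=r₄ω₄e^{iθ₄}.
Eliminating the other unknown: ω₄ = r₂ω₂ sin(θ₂−θ₃) / [r₄ sin(θ₄−θ₃)].
Numerator sine = +0.98163; denominator sine = -0.35184.
Result = 0.1102·21.78·(+0.98163) / (0.2278·(-0.35184)) = -29.398 rad/s; magnitude 29.398 rad/s.

29.4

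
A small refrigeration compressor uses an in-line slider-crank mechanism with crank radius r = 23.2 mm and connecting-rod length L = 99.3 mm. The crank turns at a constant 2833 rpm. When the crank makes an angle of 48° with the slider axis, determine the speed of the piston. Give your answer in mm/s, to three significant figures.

ω = 2π·2833/60 = 296.7 rad/s
For an in-line slider-crank, x = r cosθ + √(L² − r² sin²θ), so v = −rω sinθ·[1 + r cosθ/√(L² − r² sin²θ)].
With r = 0.0232 m, L = 0.0993 m, θ = 48°: √(L² − r² sin²θ) = 0.097792 m.
v = −0.0232·296.7·0.74314·[1 + 0.0232·0.66913/0.097792] = -5.9269 m/s.
|v| = 5.9269 m/s = 5926.9 mm/s.

5930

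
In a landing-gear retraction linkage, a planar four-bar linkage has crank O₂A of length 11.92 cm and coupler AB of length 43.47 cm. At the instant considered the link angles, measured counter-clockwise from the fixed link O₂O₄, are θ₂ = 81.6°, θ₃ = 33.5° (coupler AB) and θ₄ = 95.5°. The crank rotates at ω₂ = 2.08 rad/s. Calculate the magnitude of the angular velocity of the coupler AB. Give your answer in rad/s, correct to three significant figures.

ω₂ = 2.08 rad/s
Differentiating the loop-closure r₂e^{iθ₂}+r₃e^{iθ₃}=r₁+r₄e^{iθ₄} gives r₂ω₂e^{iθ₂}+r₃ω₃e^{iθ₃}=r₄ω₄e^{iθ₄}.
Eliminating the other unknown: ω₃ = r₂ω₂ sin(θ₄−θ₂) / [r₃ sin(θ₃−θ₄)].
Numerator sine = +0.24023; denominator sine = -0.88295.
Result = 0.1192·2.08·(+0.24023) / (0.4347·(-0.88295)) = -0.15518 rad/s; magnitude 0.15518 rad/s.

0.155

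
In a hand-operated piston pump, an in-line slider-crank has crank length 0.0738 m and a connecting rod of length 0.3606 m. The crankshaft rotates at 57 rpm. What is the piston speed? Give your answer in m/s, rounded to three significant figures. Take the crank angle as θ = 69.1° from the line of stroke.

ω = 2π·57/60 = 5.969 rad/s
For an in-line slider-crank, x = r cosθ + √(L² − r² sin²θ), so v = −rω sinθ·[1 + r cosθ/√(L² − r² sin²θ)].
With r = 0.0738 m, L = 0.3606 m, θ = 69.1°: √(L² − r² sin²θ) = 0.35395 m.
v = −0.0738·5.969·0.93420·[1 + 0.0738·0.35674/0.35395] = -0.44214 m/s.
|v| = 0.44214 m/s.

0.442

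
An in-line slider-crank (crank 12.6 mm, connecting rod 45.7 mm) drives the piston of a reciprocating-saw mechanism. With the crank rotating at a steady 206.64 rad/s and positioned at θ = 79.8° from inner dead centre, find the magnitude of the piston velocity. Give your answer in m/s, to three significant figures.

2.69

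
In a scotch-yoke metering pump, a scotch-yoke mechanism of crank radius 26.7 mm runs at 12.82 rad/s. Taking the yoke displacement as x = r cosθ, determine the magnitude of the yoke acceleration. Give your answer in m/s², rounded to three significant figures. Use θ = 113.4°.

ω = 12.82 rad/s
x = r cosθ ⇒ ẍ = −rω² cosθ (ω constant).
|a| = rω²|cosθ| = 0.0267·(12.82)²·|cos 113.4°| = 1.7428 m/s².

1.74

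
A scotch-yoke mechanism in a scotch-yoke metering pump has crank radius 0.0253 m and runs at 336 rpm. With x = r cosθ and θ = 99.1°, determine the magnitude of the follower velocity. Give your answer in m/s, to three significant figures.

ω = 35.19 rad/s (from 336 rpm).
x = r cosθ ⇒ ẋ = −rω sinθ.
|v| = rω|sinθ| = 0.0253·35.19·|sin 99.1°| = 0.879 m/s.

0.879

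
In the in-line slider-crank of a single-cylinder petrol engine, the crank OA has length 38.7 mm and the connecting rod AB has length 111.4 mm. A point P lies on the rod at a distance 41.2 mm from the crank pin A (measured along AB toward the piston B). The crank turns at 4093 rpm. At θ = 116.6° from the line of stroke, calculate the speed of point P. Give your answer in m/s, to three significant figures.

14.7

ω = 428.6 rad/s.  Crank-pin speed |V_A| = rω = 16.588 m/s, perpendicular to OA.
Rod angle: sinφ = −(r/L) sinθ ⇒ φ = -18.097°; ω_rod = −rω cosθ/√(L²−r²sin²θ) = +70.141 rad/s.
V_P = V_A + ω_rod × AP, with AP = 0.0412 m along the rod.
Components: V_Px = −rω sinθ − a·ω_rod·sinφ = -13.934 m/s;  V_Py = rω cosθ + a·ω_rod·cosφ = -4.6803 m/s.
|V_P| = √(V_Px² + V_Py²) = 14.699 m/s.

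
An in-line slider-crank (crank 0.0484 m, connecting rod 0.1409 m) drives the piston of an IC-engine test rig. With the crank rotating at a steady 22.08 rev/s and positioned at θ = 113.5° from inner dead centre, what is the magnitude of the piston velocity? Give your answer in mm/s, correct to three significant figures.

5270

ω = 2π·22.1 = 138.7 rad/s
For an in-line slider-crank, x = r cosθ + √(L² − r² sin²θ), so v = −rω sinθ·[1 + r cosθ/√(L² − r² sin²θ)].
With r = 0.0484 m, L = 0.1409 m, θ = 113.5°: √(L² − r² sin²θ) = 0.13373 m.
v = −0.0484·138.7·0.91706·[1 + 0.0484·-0.39875/0.13373] = -5.2691 m/s.
|v| = 5.2691 m/s = 5269.1 mm/s.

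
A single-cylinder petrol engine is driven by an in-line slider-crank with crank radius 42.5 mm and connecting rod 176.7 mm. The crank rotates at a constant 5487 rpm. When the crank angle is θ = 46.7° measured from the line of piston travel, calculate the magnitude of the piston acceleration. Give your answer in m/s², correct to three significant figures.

9470

ω = 2π·5487/60 = 574.6 rad/s
x(θ) = r cosθ + √(L² − r² sin²θ); with ω constant, a = ω²·d²x/dθ².
d²x/dθ² = −r cosθ − r²(cos2θ)/√u − r⁴ sin²2θ/(4u^{3/2}),  u = L² − r² sin²θ = 0.0302662 m².
Substituting r = 0.0425 m, L = 0.1767 m, θ = 46.7°: d²x/dθ² = -0.028686 m.
a = ω²·d²x/dθ² = (574.6)²·(-0.028686) = -9471 m/s²;  |a| = 9471 m/s².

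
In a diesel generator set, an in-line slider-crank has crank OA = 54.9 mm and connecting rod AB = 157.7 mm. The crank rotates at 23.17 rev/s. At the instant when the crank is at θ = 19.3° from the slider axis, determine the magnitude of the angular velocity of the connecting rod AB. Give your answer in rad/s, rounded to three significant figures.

48.2

ω = 145.6 rad/s (converted from 23.17 rev/s).
The rod makes angle φ with the slider axis where L sinφ = r sinθ; differentiating, L cosφ·φ̇ = r ω cosθ.
L cosφ = √(L² − r² sin²θ) = 0.15665 m.
|ω_rod| = r ω |cosθ| / √(L² − r² sin²θ) = 0.0549·145.6·0.94380/0.15665 = 48.153 rad/s.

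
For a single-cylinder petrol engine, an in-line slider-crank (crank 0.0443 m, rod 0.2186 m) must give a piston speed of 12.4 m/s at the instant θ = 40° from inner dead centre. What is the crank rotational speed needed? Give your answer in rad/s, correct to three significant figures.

377

For an in-line slider-crank, |v_piston| = rω|sinθ|·[1 + r cosθ/√(L² − r² sin²θ)].
With r = 0.0443 m, L = 0.2186 m, θ = 40°: the bracketed kinematic factor |dx/dθ| = 0.032934 m.
ω = v/|dx/dθ| = 12.4/0.032934 = 376.51 rad/s.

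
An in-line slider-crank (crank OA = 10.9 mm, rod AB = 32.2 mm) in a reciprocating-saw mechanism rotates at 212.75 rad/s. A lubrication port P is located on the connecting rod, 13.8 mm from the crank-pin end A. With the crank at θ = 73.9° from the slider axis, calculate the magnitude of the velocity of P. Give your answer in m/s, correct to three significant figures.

ω = 212.8 rad/s.  Crank-pin speed |V_A| = rω = 2.319 m/s, perpendicular to OA.
Rod angle: sinφ = −(r/L) sinθ ⇒ φ = -18.980°; ω_rod = −rω cosθ/√(L²−r²sin²θ) = -21.12 rad/s.
V_P = V_A + ω_rod × AP, with AP = 0.0138 m along the rod.
Components: V_Px = −rω sinθ − a·ω_rod·sinφ = -2.3228 m/s;  V_Py = rω cosθ + a·ω_rod·cosφ = +0.36748 m/s.
|V_P| = √(V_Px² + V_Py²) = 2.3517 m/s.

2.35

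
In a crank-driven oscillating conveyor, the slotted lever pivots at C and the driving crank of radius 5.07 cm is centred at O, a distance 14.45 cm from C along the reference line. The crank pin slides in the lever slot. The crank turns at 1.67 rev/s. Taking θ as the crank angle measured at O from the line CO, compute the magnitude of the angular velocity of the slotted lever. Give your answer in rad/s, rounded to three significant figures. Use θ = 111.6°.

ω = 10.49 rad/s (from 1.67 rev/s).
Crank pin A relative to C: A = (d + r cosθ, r sinθ); lever angle φ = atan2(r sinθ, d + r cosθ).
Differentiating tanφ: φ̇ = rω(d cosθ + r)/(d² + r² + 2dr cosθ).
d² + r² + 2dr cosθ = |CA|² = 0.0180569 m²;  d cosθ + r = -0.002494 m.
|ω_lever| = |0.0507·10.49·-0.002494| / 0.0180569 = 0.073478 rad/s.

0.0735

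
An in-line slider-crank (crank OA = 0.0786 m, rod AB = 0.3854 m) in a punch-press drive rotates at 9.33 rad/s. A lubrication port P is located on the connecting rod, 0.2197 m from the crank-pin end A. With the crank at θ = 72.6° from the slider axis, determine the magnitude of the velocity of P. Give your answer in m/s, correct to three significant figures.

ω = 9.33 rad/s.  Crank-pin speed |V_A| = rω = 0.73334 m/s, perpendicular to OA.
Rod angle: sinφ = −(r/L) sinθ ⇒ φ = -11.222°; ω_rod = −rω cosθ/√(L²−r²sin²θ) = -0.58011 rad/s.
V_P = V_A + ω_rod × AP, with AP = 0.2197 m along the rod.
Components: V_Px = −rω sinθ − a·ω_rod·sinφ = -0.72458 m/s;  V_Py = rω cosθ + a·ω_rod·cosφ = +0.094286 m/s.
|V_P| = √(V_Px² + V_Py²) = 0.73069 m/s.

0.731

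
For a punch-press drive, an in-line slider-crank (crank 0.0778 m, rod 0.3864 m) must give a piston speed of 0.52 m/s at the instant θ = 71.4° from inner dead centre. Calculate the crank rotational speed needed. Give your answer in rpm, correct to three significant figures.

For an in-line slider-crank, |v_piston| = rω|sinθ|·[1 + r cosθ/√(L² − r² sin²θ)].
With r = 0.0778 m, L = 0.3864 m, θ = 71.4°: the bracketed kinematic factor |dx/dθ| = 0.07856 m.
ω = v/|dx/dθ| = 0.52/0.07856 = 6.6191 rad/s.
N = 60ω/(2π) = 63.208 rpm.

63.2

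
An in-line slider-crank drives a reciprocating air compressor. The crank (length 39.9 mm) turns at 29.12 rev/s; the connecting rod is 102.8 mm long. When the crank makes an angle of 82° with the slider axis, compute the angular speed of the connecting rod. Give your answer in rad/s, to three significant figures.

10.7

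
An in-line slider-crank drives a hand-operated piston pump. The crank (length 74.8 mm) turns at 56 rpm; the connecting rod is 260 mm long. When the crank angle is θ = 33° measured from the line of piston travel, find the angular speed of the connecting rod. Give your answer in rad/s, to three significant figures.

ω = 5.864 rad/s (converted from 56 rpm).
The rod makes angle φ with the slider axis where L sinφ = r sinθ; differentiating, L cosφ·φ̇ = r ω cosθ.
L cosφ = √(L² − r² sin²θ) = 0.25679 m.
|ω_rod| = r ω |cosθ| / √(L² − r² sin²θ) = 0.0748·5.864·0.83867/0.25679 = 1.4326 rad/s.

1.43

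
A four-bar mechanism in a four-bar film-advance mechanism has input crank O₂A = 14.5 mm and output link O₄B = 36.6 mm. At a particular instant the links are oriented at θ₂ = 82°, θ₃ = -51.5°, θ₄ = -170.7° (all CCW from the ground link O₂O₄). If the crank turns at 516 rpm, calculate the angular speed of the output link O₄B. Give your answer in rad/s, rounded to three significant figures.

ω₂ = 54.04 rad/s (from 516 rpm).
Differentiating the loop-closure r₂e^{iθ₂}+r₃e^{iθ₃}=r₁+r₄e^{iθ₄} gives r₂ω₂e^{iθ₂}+r₃ω₃e^{iθ₃}=r₄ω₄e^{iθ₄}.
Eliminating the other unknown: ω₄ = r₂ω₂ sin(θ₂−θ₃) / [r₄ sin(θ₄−θ₃)].
Numerator sine = +0.72537; denominator sine = -0.87292.
Result = 0.0145·54.04·(+0.72537) / (0.0366·(-0.87292)) = -17.789 rad/s; magnitude 17.789 rad/s.

17.8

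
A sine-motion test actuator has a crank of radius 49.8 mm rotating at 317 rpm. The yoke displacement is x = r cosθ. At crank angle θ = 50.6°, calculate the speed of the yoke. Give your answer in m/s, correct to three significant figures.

1.28

ω = 33.2 rad/s (from 317 rpm).
x = r cosθ ⇒ ẋ = −rω sinθ.
|v| = rω|sinθ| = 0.0498·33.2·|sin 50.6°| = 1.2775 m/s.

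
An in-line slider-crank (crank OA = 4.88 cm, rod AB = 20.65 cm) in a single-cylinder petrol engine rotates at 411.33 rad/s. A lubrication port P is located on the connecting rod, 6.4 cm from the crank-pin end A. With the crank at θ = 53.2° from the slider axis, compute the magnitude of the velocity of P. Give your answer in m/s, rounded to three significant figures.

18.7

ω = 411.3 rad/s.  Crank-pin speed |V_A| = rω = 20.073 m/s, perpendicular to OA.
Rod angle: sinφ = −(r/L) sinθ ⇒ φ = -10.908°; ω_rod = −rω cosθ/√(L²−r²sin²θ) = -59.3 rad/s.
V_P = V_A + ω_rod × AP, with AP = 0.064 m along the rod.
Components: V_Px = −rω sinθ − a·ω_rod·sinφ = -16.791 m/s;  V_Py = rω cosθ + a·ω_rod·cosφ = +8.2975 m/s.
|V_P| = √(V_Px² + V_Py²) = 18.729 m/s.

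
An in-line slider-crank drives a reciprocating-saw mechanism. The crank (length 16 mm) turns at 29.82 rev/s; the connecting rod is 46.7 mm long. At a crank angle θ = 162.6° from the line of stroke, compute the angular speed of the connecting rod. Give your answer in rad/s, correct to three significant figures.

61.6

ω = 187.4 rad/s (converted from 29.82 rev/s).
The rod makes angle φ with the slider axis where L sinφ = r sinθ; differentiating, L cosφ·φ̇ = r ω cosθ.
L cosφ = √(L² − r² sin²θ) = 0.046454 m.
|ω_rod| = r ω |cosθ| / √(L² − r² sin²θ) = 0.016·187.4·0.95424/0.046454 = 61.58 rad/s.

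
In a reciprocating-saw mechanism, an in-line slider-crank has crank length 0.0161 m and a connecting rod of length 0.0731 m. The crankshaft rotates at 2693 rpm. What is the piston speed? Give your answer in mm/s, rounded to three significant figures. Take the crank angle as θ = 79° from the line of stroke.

4650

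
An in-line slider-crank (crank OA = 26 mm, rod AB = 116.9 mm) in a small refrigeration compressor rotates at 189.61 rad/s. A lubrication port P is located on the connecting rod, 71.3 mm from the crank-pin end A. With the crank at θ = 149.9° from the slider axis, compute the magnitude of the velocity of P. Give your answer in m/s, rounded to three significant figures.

2.74

ω = 189.6 rad/s.  Crank-pin speed |V_A| = rω = 4.9299 m/s, perpendicular to OA.
Rod angle: sinφ = −(r/L) sinθ ⇒ φ = -6.404°; ω_rod = −rω cosθ/√(L²−r²sin²θ) = +36.714 rad/s.
V_P = V_A + ω_rod × AP, with AP = 0.0713 m along the rod.
Components: V_Px = −rω sinθ − a·ω_rod·sinφ = -2.1804 m/s;  V_Py = rω cosθ + a·ω_rod·cosφ = -1.6637 m/s.
|V_P| = √(V_Px² + V_Py²) = 2.7426 m/s.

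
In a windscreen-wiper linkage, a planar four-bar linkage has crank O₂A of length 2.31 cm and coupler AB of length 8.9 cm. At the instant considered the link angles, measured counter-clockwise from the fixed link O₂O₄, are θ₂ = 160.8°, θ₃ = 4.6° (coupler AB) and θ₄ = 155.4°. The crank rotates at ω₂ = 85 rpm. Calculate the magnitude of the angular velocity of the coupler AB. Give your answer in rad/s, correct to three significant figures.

ω₂ = 8.901 rad/s (from 85 rpm).
Differentiating the loop-closure r₂e^{iθ₂}+r₃e^{iθ₃}=r₁+r₄e^{iθ₄} gives r₂ω₂e^{iθ₂}+r₃ω₃e^{iθ₃}=r₄ω₄e^{iθ₄}.
Eliminating the other unknown: ω₃ = r₂ω₂ sin(θ₄−θ₂) / [r₃ sin(θ₃−θ₄)].
Numerator sine = -0.09411; denominator sine = -0.48786.
Result = 0.0231·8.901·(-0.09411) / (0.089·(-0.48786)) = +0.44566 rad/s; magnitude 0.44566 rad/s.

0.446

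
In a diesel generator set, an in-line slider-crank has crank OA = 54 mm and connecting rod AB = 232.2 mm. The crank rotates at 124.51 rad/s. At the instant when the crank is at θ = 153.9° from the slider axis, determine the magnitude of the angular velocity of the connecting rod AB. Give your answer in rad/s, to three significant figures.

26.1

ω = 124.5 rad/s
The rod makes angle φ with the slider axis where L sinφ = r sinθ; differentiating, L cosφ·φ̇ = r ω cosθ.
L cosφ = √(L² − r² sin²θ) = 0.23098 m.
|ω_rod| = r ω |cosθ| / √(L² − r² sin²θ) = 0.054·124.5·0.89803/0.23098 = 26.14 rad/s.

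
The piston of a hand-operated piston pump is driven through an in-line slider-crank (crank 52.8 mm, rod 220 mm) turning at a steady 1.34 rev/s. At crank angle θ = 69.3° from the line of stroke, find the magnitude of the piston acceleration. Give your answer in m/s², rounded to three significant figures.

ω = 2π·1.34 = 8.419 rad/s
x(θ) = r cosθ + √(L² − r² sin²θ); with ω constant, a = ω²·d²x/dθ².
d²x/dθ² = −r cosθ − r²(cos2θ)/√u − r⁴ sin²2θ/(4u^{3/2}),  u = L² − r² sin²θ = 0.0459605 m².
Substituting r = 0.0528 m, L = 0.22 m, θ = 69.3°: d²x/dθ² = -0.0089953 m.
a = ω²·d²x/dθ² = (8.419)²·(-0.0089953) = -0.63765 m/s²;  |a| = 0.63765 m/s².

0.638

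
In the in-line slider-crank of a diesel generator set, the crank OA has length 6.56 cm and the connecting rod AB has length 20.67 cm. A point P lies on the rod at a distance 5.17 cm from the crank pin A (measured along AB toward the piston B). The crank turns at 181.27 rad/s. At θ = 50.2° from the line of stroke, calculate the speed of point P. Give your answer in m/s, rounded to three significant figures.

ω = 181.3 rad/s.  Crank-pin speed |V_A| = rω = 11.891 m/s, perpendicular to OA.
Rod angle: sinφ = −(r/L) sinθ ⇒ φ = -14.113°; ω_rod = −rω cosθ/√(L²−r²sin²θ) = -37.971 rad/s.
V_P = V_A + ω_rod × AP, with AP = 0.0517 m along the rod.
Components: V_Px = −rω sinθ − a·ω_rod·sinφ = -9.6146 m/s;  V_Py = rω cosθ + a·ω_rod·cosφ = +5.7079 m/s.
|V_P| = √(V_Px² + V_Py²) = 11.181 m/s.

11.2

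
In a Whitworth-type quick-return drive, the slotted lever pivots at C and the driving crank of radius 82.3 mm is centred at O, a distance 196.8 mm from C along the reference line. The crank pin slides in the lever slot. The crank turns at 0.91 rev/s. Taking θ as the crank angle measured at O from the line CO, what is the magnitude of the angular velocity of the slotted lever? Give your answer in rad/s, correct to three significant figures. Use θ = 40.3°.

1.56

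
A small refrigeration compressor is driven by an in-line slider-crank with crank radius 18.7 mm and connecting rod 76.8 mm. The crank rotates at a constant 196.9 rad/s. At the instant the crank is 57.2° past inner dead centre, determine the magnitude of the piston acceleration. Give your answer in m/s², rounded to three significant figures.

ω = 196.9 rad/s
x(θ) = r cosθ + √(L² − r² sin²θ); with ω constant, a = ω²·d²x/dθ².
d²x/dθ² = −r cosθ − r²(cos2θ)/√u − r⁴ sin²2θ/(4u^{3/2}),  u = L² − r² sin²θ = 0.00565117 m².
Substituting r = 0.0187 m, L = 0.0768 m, θ = 57.2°: d²x/dθ² = -0.008268 m.
a = ω²·d²x/dθ² = (196.9)²·(-0.008268) = -320.55 m/s²;  |a| = 320.55 m/s².

321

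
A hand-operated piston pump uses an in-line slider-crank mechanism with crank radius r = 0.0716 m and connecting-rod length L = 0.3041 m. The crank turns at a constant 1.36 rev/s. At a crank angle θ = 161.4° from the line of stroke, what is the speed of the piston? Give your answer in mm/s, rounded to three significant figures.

151

ω = 2π·1.36 = 8.545 rad/s
For an in-line slider-crank, x = r cosθ + √(L² − r² sin²θ), so v = −rω sinθ·[1 + r cosθ/√(L² − r² sin²θ)].
With r = 0.0716 m, L = 0.3041 m, θ = 161.4°: √(L² − r² sin²θ) = 0.30324 m.
v = −0.0716·8.545·0.31896·[1 + 0.0716·-0.94777/0.30324] = -0.15148 m/s.
|v| = 0.15148 m/s = 151.48 mm/s.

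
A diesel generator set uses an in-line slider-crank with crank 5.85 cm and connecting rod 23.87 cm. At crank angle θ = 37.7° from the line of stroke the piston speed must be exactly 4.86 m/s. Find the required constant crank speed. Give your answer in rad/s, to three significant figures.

114

For an in-line slider-crank, |v_piston| = rω|sinθ|·[1 + r cosθ/√(L² − r² sin²θ)].
With r = 0.0585 m, L = 0.2387 m, θ = 37.7°: the bracketed kinematic factor |dx/dθ| = 0.042791 m.
ω = v/|dx/dθ| = 4.86/0.042791 = 113.58 rad/s.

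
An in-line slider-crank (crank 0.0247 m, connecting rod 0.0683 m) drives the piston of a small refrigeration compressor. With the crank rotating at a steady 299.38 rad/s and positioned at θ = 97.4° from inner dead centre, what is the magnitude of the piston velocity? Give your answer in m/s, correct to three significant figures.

ω = 299.4 rad/s
For an in-line slider-crank, x = r cosθ + √(L² − r² sin²θ), so v = −rω sinθ·[1 + r cosθ/√(L² − r² sin²θ)].
With r = 0.0247 m, L = 0.0683 m, θ = 97.4°: √(L² − r² sin²θ) = 0.063757 m.
v = −0.0247·299.4·0.99167·[1 + 0.0247·-0.12880/0.063757] = -6.9672 m/s.
|v| = 6.9672 m/s.

6.97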